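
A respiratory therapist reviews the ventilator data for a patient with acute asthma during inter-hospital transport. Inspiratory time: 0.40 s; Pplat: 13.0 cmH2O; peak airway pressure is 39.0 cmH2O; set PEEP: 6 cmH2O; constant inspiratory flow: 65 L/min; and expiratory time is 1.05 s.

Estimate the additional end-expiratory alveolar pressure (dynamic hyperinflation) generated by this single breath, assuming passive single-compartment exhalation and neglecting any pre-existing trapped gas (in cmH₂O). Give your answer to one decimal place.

3.5

Flow: 65 L/min ÷ 60 = 1.0833 L/s.
Vt = flow × Ti = 1.0833 L/s × 0.40 s × 1000 mL/L = 433.32 mL.
R = (PIP − Pplat)/V̇ = (39.0 − 13.0) / 1.0833 = 26.0/1.0833 = 24.001 cmH2O·s/L.
C = Vt/(Pplat − PEEP) = 433.32 / (13.0 − 6) = 433.32/7.0 = 61.903 mL/cmH2O.
τ = R × C = 24.001 × 0.0619 L/cmH2O = 1.486 s.
Fraction remaining = e^(−Te/τ) = e^(−1.05/1.486) = 0.4933; trapped volume = 433.32 × 0.4933 = 213.76 mL.
Additional alveolar pressure from trapping ≈ V_trapped / C = 213.76 / 61.903 = 3.453 cmH2O.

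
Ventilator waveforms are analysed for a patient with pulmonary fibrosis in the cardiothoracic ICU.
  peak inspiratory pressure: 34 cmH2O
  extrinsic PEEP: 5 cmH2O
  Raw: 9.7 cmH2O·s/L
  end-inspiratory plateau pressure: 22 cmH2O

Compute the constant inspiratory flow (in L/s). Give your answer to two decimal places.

flow = (PIP − Pplat) / Raw = 12.0 / 9.7 = 1.237 L/s.

1.24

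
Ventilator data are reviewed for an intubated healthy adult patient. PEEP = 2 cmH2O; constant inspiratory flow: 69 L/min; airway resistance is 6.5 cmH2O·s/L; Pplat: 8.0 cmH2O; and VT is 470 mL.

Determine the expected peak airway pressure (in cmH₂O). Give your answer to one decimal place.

Flow: 69 L/min ÷ 60 = 1.15 L/s.
PIP = Pplat + Raw × flow = 8.0 + 6.5 × 1.15 = 8.0 + 7.475 = 15.475 cmH2O.

15.5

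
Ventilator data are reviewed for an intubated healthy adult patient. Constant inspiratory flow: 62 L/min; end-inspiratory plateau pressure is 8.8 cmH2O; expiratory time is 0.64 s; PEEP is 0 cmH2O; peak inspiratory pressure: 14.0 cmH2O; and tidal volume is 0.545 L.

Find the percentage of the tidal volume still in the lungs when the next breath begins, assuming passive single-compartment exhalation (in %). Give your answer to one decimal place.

12.8

Flow: 62 L/min ÷ 60 = 1.0333 L/s.
R = (PIP − Pplat)/V̇ = (14.0 − 8.8) / 1.0333 = 5.2/1.0333 = 5.032 cmH2O·s/L.
C = Vt/(Pplat − PEEP) = 545.0 / (8.8 − 0) = 545.0/8.8 = 61.932 mL/cmH2O.
τ = R × C = 5.032 × 0.06193 L/cmH2O = 0.3116 s.
Fraction remaining at end-expiration = e^(−Te/τ) = e^(−0.64/0.3116) = 0.1282 → 12.82%.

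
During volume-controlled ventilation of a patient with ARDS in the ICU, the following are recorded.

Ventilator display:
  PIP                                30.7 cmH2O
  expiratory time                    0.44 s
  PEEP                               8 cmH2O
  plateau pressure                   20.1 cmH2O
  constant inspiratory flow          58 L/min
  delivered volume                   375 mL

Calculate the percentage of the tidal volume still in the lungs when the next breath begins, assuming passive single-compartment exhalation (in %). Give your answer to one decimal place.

27.4

Flow: 58 L/min ÷ 60 = 0.9667 L/s.
R = (PIP − Pplat)/V̇ = (30.7 − 20.1) / 0.9667 = 10.6/0.9667 = 10.965 cmH2O·s/L.
C = Vt/(Pplat − PEEP) = 375.0 / (20.1 − 8) = 375.0/12.1 = 30.992 mL/cmH2O.
τ = R × C = 10.965 × 0.03099 L/cmH2O = 0.3398 s.
Fraction remaining at end-expiration = e^(−Te/τ) = e^(−0.44/0.3398) = 0.2739 → 27.39%.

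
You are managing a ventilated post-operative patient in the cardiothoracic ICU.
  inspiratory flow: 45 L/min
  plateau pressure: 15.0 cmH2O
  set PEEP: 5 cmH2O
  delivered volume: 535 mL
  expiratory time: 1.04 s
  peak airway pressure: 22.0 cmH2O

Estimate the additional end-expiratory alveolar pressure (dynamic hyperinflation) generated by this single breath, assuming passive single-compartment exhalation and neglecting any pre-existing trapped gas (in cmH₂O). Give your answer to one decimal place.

1.2

Flow: 45 L/min ÷ 60 = 0.75 L/s.
R = (PIP − Pplat)/V̇ = (22.0 − 15.0) / 0.75 = 7.0/0.75 = 9.333 cmH2O·s/L.
C = Vt/(Pplat − PEEP) = 535.0 / (15.0 − 5) = 535.0/10.0 = 53.5 mL/cmH2O.
τ = R × C = 9.333 × 0.0535 L/cmH2O = 0.4993 s.
Fraction remaining = e^(−Te/τ) = e^(−1.04/0.4993) = 0.1246; trapped volume = 535.0 × 0.1246 = 66.661 mL.
Additional alveolar pressure from trapping ≈ V_trapped / C = 66.661 / 53.5 = 1.246 cmH2O.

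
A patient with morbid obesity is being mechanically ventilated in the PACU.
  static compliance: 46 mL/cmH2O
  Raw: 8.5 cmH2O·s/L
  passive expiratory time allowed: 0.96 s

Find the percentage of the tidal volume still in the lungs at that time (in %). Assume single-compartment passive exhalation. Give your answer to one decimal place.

8.6

τ = R × C = 8.5 × 46 mL/cmH2O = 8.5 × 0.046 L/cmH2O = 0.391 s.
Passive exhalation: V(t)/V₀ = e^(−t/τ) = e^(−0.96/0.391) = 0.08584.
Fraction remaining = 0.08584 → 8.584%.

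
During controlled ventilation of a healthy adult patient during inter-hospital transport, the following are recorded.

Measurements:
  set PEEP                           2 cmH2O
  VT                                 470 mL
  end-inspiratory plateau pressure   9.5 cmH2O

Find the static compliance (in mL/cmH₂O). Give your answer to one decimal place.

62.7

Cstat = Vt / (Pplat − PEEP) = 470 / (9.5 − 2) = 470 / 7.5 = 62.667 mL/cmH2O.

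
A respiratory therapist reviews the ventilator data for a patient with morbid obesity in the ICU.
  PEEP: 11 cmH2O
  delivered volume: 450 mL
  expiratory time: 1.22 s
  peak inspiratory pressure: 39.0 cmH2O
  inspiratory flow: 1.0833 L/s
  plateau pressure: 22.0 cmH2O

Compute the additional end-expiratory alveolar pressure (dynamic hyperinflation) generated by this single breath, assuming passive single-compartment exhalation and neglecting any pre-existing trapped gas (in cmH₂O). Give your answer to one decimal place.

1.6

R = (PIP − Pplat)/V̇ = (39.0 − 22.0) / 1.0833 = 17.0/1.0833 = 15.693 cmH2O·s/L.
C = Vt/(Pplat − PEEP) = 450.0 / (22.0 − 11) = 450.0/11.0 = 40.909 mL/cmH2O.
τ = R × C = 15.693 × 0.04091 L/cmH2O = 0.642 s.
Fraction remaining = e^(−Te/τ) = e^(−1.22/0.642) = 0.1495; trapped volume = 450.0 × 0.1495 = 67.275 mL.
Additional alveolar pressure from trapping ≈ V_trapped / C = 67.275 / 40.909 = 1.645 cmH2O.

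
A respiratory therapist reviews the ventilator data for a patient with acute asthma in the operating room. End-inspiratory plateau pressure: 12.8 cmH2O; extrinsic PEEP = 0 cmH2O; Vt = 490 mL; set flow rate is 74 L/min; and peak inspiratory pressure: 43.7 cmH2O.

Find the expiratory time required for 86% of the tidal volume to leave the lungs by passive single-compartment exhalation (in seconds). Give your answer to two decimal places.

1.89

Flow: 74 L/min ÷ 60 = 1.2333 L/s.
R = (PIP − Pplat)/V̇ = (43.7 − 12.8) / 1.2333 = 30.9/1.2333 = 25.055 cmH2O·s/L.
C = Vt/(Pplat − PEEP) = 490.0 / (12.8 − 0) = 490.0/12.8 = 38.281 mL/cmH2O.
τ = R × C = 25.055 × 0.03828 L/cmH2O = 0.9591 s.
t = −τ·ln(1 − 0.86) = −0.9591·ln(0.14) = 1.886 s.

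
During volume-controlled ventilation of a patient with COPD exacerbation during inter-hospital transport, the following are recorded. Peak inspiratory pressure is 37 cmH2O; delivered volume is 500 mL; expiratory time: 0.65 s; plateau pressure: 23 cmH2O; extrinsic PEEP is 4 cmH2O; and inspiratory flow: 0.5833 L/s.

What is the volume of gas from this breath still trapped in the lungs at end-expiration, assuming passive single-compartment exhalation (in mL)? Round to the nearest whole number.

179

R = (PIP − Pplat)/V̇ = (37 − 23) / 0.5833 = 14.0/0.5833 = 24.001 cmH2O·s/L.
C = Vt/(Pplat − PEEP) = 500.0 / (23 − 4) = 500.0/19.0 = 26.316 mL/cmH2O.
τ = R × C = 24.001 × 0.02632 L/cmH2O = 0.6317 s.
Fraction remaining = e^(−Te/τ) = e^(−0.65/0.6317) = 0.3574.
Trapped volume = 500.0 × 0.3574 = 178.7 mL.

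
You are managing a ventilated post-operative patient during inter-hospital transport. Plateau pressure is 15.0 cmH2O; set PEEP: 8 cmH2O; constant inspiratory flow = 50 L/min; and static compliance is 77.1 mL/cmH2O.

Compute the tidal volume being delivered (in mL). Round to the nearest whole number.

540

Vt = Cstat × (Pplat − PEEP) = 77.1 × (15.0 − 8) = 77.1 × 7.0 = 539.7 mL.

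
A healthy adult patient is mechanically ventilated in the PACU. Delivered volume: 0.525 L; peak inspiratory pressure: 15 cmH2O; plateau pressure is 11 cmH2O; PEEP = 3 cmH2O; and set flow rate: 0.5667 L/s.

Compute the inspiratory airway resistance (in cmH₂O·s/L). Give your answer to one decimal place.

Raw = (PIP − Pplat) / flow = (15 − 11) / 0.5667 = 4.0 / 0.5667 = 7.058 cmH2O·s/L.

7.1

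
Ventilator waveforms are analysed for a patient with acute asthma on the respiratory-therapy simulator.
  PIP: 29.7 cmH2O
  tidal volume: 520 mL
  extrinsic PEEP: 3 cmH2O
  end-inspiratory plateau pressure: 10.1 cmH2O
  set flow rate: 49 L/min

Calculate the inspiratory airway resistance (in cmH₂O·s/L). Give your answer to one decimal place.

24.0

Flow: 49 L/min ÷ 60 = 0.8167 L/s.
Raw = (PIP − Pplat) / flow = (29.7 − 10.1) / 0.8167 = 19.6 / 0.8167 = 23.999 cmH2O·s/L.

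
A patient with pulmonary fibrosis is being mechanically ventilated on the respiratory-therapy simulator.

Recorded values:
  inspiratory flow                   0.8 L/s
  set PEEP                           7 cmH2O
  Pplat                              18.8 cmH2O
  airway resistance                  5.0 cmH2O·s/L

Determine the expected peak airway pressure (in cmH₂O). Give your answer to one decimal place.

PIP = Pplat + Raw × flow = 18.8 + 5.0 × 0.8 = 18.8 + 4.0 = 22.8 cmH2O.

22.8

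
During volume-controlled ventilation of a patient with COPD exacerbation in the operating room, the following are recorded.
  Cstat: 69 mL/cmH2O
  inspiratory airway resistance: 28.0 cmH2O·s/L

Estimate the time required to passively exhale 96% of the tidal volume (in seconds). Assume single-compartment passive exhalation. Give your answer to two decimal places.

6.22

τ = R × C = 28.0 × 69 mL/cmH2O = 28.0 × 0.069 L/cmH2O = 1.932 s.
Exhaled fraction f = 1 − e^(−t/τ) → t = −τ·ln(1 − f) = −1.932·ln(0.04) = 6.219 s.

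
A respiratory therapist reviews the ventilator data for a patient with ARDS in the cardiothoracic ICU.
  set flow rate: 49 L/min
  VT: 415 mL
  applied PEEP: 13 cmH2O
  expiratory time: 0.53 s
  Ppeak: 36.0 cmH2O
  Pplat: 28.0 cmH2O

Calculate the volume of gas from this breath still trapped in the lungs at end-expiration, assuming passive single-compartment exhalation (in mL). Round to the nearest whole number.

Flow: 49 L/min ÷ 60 = 0.8167 L/s.
R = (PIP − Pplat)/V̇ = (36.0 − 28.0) / 0.8167 = 8.0/0.8167 = 9.796 cmH2O·s/L.
C = Vt/(Pplat − PEEP) = 415.0 / (28.0 − 13) = 415.0/15.0 = 27.667 mL/cmH2O.
τ = R × C = 9.796 × 0.02767 L/cmH2O = 0.2711 s.
Fraction remaining = e^(−Te/τ) = e^(−0.53/0.2711) = 0.1416.
Trapped volume = 415.0 × 0.1416 = 58.764 mL.

59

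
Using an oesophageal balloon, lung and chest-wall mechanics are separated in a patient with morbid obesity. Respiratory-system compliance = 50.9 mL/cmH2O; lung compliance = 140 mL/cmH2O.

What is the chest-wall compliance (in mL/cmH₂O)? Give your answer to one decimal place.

80.0

1/Ccw = 1/Crs − 1/CL.
1/Ccw = 1/50.9 − 1/140 = 0.0125.
Ccw = 80.0 mL/cmH2O.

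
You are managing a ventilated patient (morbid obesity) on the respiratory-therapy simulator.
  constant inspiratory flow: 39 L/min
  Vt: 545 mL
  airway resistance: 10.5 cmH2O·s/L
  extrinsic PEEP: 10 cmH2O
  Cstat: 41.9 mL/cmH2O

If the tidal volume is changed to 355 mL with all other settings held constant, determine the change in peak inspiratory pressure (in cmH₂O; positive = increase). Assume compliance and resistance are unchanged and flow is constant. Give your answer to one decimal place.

-4.5

PIP = Vt/C + R·V̇ + PEEP (constant-flow equation of motion).
Only the elastic term changes: ΔPIP = ΔVt / C = (355 − 545) / 41.9 = -4.535 cmH2O.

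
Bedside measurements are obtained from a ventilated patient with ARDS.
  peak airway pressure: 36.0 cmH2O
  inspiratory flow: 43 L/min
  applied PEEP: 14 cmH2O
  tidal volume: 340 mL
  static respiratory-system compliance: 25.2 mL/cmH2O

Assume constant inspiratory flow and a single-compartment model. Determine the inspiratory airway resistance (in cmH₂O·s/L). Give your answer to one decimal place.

Flow: 43 L/min ÷ 60 = 0.7167 L/s.
Equation of motion (constant flow): PIP = Vt/C + R·V̇ + PEEP.
R·V̇ = PIP − Vt/C − PEEP = 36.0 − 340/25.2 − 14 = 36.0 − 13.492 − 14 = 8.508 cmH2O.
R = 8.508 / 0.7167 = 11.871 cmH2O·s/L.

11.9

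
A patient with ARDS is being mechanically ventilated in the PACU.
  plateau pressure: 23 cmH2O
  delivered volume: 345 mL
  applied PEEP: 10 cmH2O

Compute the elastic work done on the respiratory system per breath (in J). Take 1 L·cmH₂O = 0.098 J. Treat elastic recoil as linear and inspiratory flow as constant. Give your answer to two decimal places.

0.22

Elastic work ≈ ½ × (Pplat − PEEP) × Vt = 0.5 × (23 − 10) × 0.345 L = 0.5 × 13.0 × 0.345 = 2.243 L·cmH2O.
× 0.098 J/(L·cmH2O) → 0.2198 J.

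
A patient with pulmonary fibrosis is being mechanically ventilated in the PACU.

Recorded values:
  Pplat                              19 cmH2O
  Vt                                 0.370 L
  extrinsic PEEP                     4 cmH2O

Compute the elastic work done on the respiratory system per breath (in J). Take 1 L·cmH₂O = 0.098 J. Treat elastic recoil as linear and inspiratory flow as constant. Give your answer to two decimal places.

Elastic work ≈ ½ × (Pplat − PEEP) × Vt = 0.5 × (19 − 4) × 0.370 L = 0.5 × 15.0 × 0.370 = 2.775 L·cmH2O.
× 0.098 J/(L·cmH2O) → 0.272 J.

0.27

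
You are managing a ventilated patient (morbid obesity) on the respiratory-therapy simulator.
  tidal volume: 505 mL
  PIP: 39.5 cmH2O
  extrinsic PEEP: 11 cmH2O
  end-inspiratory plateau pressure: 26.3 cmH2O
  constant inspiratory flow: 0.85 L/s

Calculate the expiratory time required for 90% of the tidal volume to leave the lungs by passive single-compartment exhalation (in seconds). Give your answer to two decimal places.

R = (PIP − Pplat)/V̇ = (39.5 − 26.3) / 0.85 = 13.2/0.85 = 15.529 cmH2O·s/L.
C = Vt/(Pplat − PEEP) = 505.0 / (26.3 − 11) = 505.0/15.3 = 33.007 mL/cmH2O.
τ = R × C = 15.529 × 0.03301 L/cmH2O = 0.5126 s.
t = −τ·ln(1 − 0.90) = −0.5126·ln(0.1) = 1.18 s.

1.18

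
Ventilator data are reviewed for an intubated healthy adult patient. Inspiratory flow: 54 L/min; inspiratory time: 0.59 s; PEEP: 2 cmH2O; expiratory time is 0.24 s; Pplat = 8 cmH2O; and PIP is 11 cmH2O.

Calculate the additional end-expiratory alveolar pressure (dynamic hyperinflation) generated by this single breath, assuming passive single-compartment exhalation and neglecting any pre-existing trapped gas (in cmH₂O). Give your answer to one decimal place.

Flow: 54 L/min ÷ 60 = 0.9 L/s.
Vt = flow × Ti = 0.9 L/s × 0.59 s × 1000 mL/L = 531.0 mL.
R = (PIP − Pplat)/V̇ = (11 − 8) / 0.9 = 3.0/0.9 = 3.333 cmH2O·s/L.
C = Vt/(Pplat − PEEP) = 531.0 / (8 − 2) = 531.0/6.0 = 88.5 mL/cmH2O.
τ = R × C = 3.333 × 0.0885 L/cmH2O = 0.295 s.
Fraction remaining = e^(−Te/τ) = e^(−0.24/0.295) = 0.4433; trapped volume = 531.0 × 0.4433 = 235.39 mL.
Additional alveolar pressure from trapping ≈ V_trapped / C = 235.39 / 88.5 = 2.66 cmH2O.

2.7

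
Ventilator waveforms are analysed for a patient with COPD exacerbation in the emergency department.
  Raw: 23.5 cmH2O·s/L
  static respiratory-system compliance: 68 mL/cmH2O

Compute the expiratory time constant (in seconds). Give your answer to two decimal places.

τ = R × C = 23.5 × 68 mL/cmH2O = 23.5 × 0.068 L/cmH2O = 1.598 s.

1.60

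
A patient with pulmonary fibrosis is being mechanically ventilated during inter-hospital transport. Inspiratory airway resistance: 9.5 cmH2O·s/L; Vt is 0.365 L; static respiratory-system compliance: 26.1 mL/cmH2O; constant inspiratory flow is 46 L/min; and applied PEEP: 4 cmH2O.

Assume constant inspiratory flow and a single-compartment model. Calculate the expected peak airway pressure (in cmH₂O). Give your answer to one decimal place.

Flow: 46 L/min ÷ 60 = 0.7667 L/s.
Equation of motion (constant flow): PIP = Vt/C + R·V̇ + PEEP.
PIP = 365/26.1 + 9.5×0.7667 + 4 = 13.985 + 7.284 + 4 = 25.269 cmH2O.

25.3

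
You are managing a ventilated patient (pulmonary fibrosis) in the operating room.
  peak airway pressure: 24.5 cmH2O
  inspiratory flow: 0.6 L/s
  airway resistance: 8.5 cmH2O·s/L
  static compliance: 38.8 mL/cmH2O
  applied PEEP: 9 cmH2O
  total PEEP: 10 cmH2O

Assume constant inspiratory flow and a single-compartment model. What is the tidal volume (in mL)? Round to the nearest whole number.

365

Total PEEP = 10 cmH2O (set 9 + intrinsic 1); this is the baseline alveolar pressure.
Equation of motion (constant flow): PIP = Vt/C + R·V̇ + PEEP.
Vt/C = PIP − R·V̇ − PEEP = 24.5 − 5.1 − 10 = 9.4 cmH2O.
Vt = C × 9.4 = 38.8 × 9.4 = 364.72 mL.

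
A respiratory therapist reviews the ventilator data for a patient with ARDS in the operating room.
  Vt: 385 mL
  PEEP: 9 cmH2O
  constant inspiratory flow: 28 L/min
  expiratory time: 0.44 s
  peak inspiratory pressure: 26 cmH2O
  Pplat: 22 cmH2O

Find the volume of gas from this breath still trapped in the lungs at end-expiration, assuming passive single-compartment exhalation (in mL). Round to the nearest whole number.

Flow: 28 L/min ÷ 60 = 0.4667 L/s.
R = (PIP − Pplat)/V̇ = (26 − 22) / 0.4667 = 4.0/0.4667 = 8.571 cmH2O·s/L.
C = Vt/(Pplat − PEEP) = 385.0 / (22 − 9) = 385.0/13.0 = 29.615 mL/cmH2O.
τ = R × C = 8.571 × 0.02962 L/cmH2O = 0.2539 s.
Fraction remaining = e^(−Te/τ) = e^(−0.44/0.2539) = 0.1768.
Trapped volume = 385.0 × 0.1768 = 68.068 mL.

68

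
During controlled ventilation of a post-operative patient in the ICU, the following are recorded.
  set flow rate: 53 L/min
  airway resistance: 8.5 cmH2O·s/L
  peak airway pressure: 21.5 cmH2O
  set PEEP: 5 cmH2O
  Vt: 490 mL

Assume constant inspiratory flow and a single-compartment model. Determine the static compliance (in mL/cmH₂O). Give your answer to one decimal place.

Flow: 53 L/min ÷ 60 = 0.8833 L/s.
Equation of motion (constant flow): PIP = Vt/C + R·V̇ + PEEP.
Vt/C = PIP − R·V̇ − PEEP = 21.5 − 8.5×0.8833 − 5 = 21.5 − 7.508 − 5 = 8.992 cmH2O.
C = Vt / 8.992 = 490 / 8.992 = 54.493 mL/cmH2O.

54.5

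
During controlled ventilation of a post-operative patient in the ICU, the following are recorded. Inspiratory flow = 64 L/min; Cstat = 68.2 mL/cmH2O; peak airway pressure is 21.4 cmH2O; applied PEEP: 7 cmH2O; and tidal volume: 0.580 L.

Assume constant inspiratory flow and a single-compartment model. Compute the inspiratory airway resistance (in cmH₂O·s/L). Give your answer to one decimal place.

Flow: 64 L/min ÷ 60 = 1.0667 L/s.
Equation of motion (constant flow): PIP = Vt/C + R·V̇ + PEEP.
R·V̇ = PIP − Vt/C − PEEP = 21.4 − 580/68.2 − 7 = 21.4 − 8.504 − 7 = 5.896 cmH2O.
R = 5.896 / 1.0667 = 5.527 cmH2O·s/L.

5.5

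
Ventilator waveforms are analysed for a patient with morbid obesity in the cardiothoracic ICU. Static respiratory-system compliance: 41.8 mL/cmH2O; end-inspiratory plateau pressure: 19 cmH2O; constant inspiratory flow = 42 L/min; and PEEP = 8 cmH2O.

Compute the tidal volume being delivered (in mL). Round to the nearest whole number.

460

Vt = Cstat × (Pplat − PEEP) = 41.8 × (19 − 8) = 41.8 × 11.0 = 459.8 mL.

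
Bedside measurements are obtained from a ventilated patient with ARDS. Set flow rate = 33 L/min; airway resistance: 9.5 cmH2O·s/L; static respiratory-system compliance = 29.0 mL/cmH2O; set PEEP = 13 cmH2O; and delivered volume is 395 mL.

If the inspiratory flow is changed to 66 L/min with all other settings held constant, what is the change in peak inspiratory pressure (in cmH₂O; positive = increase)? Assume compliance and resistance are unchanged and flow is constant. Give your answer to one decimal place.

5.2

Flow: 33 L/min ÷ 60 = 0.55 L/s.
New flow: 66 L/min ÷ 60 = 1.1 L/s.
PIP = Vt/C + R·V̇ + PEEP (constant-flow equation of motion).
Only the resistive term changes: ΔPIP = R × ΔV̇ = 9.5 × (1.1 − 0.55) = 9.5 × 0.55 = 5.225 cmH2O.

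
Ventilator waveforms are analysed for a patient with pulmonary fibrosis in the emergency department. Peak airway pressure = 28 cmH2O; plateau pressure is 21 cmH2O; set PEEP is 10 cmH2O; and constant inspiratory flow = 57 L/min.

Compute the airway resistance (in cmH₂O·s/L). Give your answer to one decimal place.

Flow: 57 L/min ÷ 60 = 0.95 L/s.
Raw = (PIP − Pplat) / flow = (28 − 21) / 0.95 = 7.0 / 0.95 = 7.368 cmH2O·s/L.

7.4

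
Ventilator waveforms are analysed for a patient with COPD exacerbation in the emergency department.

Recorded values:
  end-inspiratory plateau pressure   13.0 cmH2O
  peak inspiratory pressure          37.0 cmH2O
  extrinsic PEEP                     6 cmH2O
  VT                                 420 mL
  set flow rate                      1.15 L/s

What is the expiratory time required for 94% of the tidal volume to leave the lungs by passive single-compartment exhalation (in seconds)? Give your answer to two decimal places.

R = (PIP − Pplat)/V̇ = (37.0 − 13.0) / 1.15 = 24.0/1.15 = 20.87 cmH2O·s/L.
C = Vt/(Pplat − PEEP) = 420.0 / (13.0 − 6) = 420.0/7.0 = 60.0 mL/cmH2O.
τ = R × C = 20.87 × 0.06 L/cmH2O = 1.252 s.
t = −τ·ln(1 − 0.94) = −1.252·ln(0.06) = 3.522 s.

3.52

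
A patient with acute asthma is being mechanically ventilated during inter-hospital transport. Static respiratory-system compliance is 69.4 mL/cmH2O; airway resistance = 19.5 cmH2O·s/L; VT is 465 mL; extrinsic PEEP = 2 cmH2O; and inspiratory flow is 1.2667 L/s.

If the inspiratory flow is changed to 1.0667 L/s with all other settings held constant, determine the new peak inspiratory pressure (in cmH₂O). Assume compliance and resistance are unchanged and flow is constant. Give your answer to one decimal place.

PIP = Vt/C + R·V̇ + PEEP (constant-flow equation of motion).
Only the resistive term changes: ΔPIP = R × ΔV̇ = 19.5 × (1.0667 − 1.2667) = 19.5 × -0.2 = -3.9 cmH2O.
Original PIP = 465/69.4 + 19.5×1.2667 + 2 = 33.401 cmH2O; new PIP = 33.401 + (-3.9) = 29.501 cmH2O.

29.5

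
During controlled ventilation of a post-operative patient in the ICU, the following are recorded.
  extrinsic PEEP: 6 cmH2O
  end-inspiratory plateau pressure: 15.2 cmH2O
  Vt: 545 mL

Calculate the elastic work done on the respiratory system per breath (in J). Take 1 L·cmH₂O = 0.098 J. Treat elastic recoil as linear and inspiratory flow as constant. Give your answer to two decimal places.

Elastic work ≈ ½ × (Pplat − PEEP) × Vt = 0.5 × (15.2 − 6) × 0.545 L = 0.5 × 9.2 × 0.545 = 2.507 L·cmH2O.
× 0.098 J/(L·cmH2O) → 0.2457 J.

0.25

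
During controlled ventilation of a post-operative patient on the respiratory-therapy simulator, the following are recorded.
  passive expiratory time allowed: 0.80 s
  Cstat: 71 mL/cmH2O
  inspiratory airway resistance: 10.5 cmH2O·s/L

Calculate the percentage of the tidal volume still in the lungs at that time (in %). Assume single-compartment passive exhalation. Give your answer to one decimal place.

34.2

τ = R × C = 10.5 × 71 mL/cmH2O = 10.5 × 0.071 L/cmH2O = 0.7455 s.
Passive exhalation: V(t)/V₀ = e^(−t/τ) = e^(−0.80/0.7455) = 0.3419.
Fraction remaining = 0.3419 → 34.19%.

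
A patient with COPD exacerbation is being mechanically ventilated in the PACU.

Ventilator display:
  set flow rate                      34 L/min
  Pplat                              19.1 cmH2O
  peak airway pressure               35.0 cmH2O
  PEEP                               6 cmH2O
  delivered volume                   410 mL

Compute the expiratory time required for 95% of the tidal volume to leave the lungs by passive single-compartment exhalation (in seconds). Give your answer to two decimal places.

Flow: 34 L/min ÷ 60 = 0.5667 L/s.
R = (PIP − Pplat)/V̇ = (35.0 − 19.1) / 0.5667 = 15.9/0.5667 = 28.057 cmH2O·s/L.
C = Vt/(Pplat − PEEP) = 410.0 / (19.1 − 6) = 410.0/13.1 = 31.298 mL/cmH2O.
τ = R × C = 28.057 × 0.0313 L/cmH2O = 0.8782 s.
t = −τ·ln(1 − 0.95) = −0.8782·ln(0.05) = 2.631 s.

2.63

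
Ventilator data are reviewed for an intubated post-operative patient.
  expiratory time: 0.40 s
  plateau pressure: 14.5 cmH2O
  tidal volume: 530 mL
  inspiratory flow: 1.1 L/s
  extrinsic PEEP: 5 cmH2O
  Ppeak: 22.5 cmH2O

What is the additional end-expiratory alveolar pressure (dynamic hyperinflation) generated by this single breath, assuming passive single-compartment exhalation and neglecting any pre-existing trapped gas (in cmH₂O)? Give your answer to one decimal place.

R = (PIP − Pplat)/V̇ = (22.5 − 14.5) / 1.1 = 8.0/1.1 = 7.273 cmH2O·s/L.
C = Vt/(Pplat − PEEP) = 530.0 / (14.5 − 5) = 530.0/9.5 = 55.789 mL/cmH2O.
τ = R × C = 7.273 × 0.05579 L/cmH2O = 0.4058 s.
Fraction remaining = e^(−Te/τ) = e^(−0.40/0.4058) = 0.3732; trapped volume = 530.0 × 0.3732 = 197.8 mL.
Additional alveolar pressure from trapping ≈ V_trapped / C = 197.8 / 55.789 = 3.546 cmH2O.

3.5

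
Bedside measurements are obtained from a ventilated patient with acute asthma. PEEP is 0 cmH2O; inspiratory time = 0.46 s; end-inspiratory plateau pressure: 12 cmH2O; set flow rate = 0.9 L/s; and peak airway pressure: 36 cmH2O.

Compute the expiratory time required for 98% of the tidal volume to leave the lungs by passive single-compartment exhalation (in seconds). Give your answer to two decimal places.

Vt = flow × Ti = 0.9 L/s × 0.46 s × 1000 mL/L = 414.0 mL.
R = (PIP − Pplat)/V̇ = (36 − 12) / 0.9 = 24.0/0.9 = 26.667 cmH2O·s/L.
C = Vt/(Pplat − PEEP) = 414.0 / (12 − 0) = 414.0/12.0 = 34.5 mL/cmH2O.
τ = R × C = 26.667 × 0.0345 L/cmH2O = 0.92 s.
t = −τ·ln(1 − 0.98) = −0.92·ln(0.02) = 3.599 s.

3.60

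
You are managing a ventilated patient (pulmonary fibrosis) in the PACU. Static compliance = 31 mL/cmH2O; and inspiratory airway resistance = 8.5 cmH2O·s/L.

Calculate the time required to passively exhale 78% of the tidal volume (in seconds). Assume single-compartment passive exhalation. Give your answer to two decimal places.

τ = R × C = 8.5 × 31 mL/cmH2O = 8.5 × 0.031 L/cmH2O = 0.2635 s.
Exhaled fraction f = 1 − e^(−t/τ) → t = −τ·ln(1 − f) = −0.2635·ln(0.22) = 0.399 s.

0.40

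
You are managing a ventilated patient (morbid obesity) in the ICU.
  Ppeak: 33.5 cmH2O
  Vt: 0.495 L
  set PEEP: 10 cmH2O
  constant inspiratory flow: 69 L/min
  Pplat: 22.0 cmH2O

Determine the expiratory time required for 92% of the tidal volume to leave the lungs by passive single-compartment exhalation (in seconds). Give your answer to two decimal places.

1.04

Flow: 69 L/min ÷ 60 = 1.15 L/s.
R = (PIP − Pplat)/V̇ = (33.5 − 22.0) / 1.15 = 11.5/1.15 = 10.0 cmH2O·s/L.
C = Vt/(Pplat − PEEP) = 495.0 / (22.0 − 10) = 495.0/12.0 = 41.25 mL/cmH2O.
τ = R × C = 10.0 × 0.04125 L/cmH2O = 0.4125 s.
t = −τ·ln(1 − 0.92) = −0.4125·ln(0.08) = 1.042 s.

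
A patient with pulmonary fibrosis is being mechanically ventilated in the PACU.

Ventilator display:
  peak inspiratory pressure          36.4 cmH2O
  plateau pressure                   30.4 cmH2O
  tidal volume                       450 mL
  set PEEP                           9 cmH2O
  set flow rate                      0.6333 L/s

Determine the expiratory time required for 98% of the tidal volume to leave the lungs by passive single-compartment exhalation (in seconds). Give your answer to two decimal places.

R = (PIP − Pplat)/V̇ = (36.4 − 30.4) / 0.6333 = 6.0/0.6333 = 9.474 cmH2O·s/L.
C = Vt/(Pplat − PEEP) = 450.0 / (30.4 − 9) = 450.0/21.4 = 21.028 mL/cmH2O.
τ = R × C = 9.474 × 0.02103 L/cmH2O = 0.1992 s.
t = −τ·ln(1 − 0.98) = −0.1992·ln(0.02) = 0.7793 s.

0.78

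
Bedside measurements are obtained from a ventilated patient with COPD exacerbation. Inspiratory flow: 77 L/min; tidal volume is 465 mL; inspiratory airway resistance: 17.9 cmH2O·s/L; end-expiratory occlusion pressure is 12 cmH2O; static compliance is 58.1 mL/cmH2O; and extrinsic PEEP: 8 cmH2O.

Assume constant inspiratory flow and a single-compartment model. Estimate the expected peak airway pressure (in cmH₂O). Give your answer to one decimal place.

Flow: 77 L/min ÷ 60 = 1.2833 L/s.
Total PEEP = 12 cmH2O (set 8 + intrinsic 4); this is the baseline alveolar pressure.
Equation of motion (constant flow): PIP = Vt/C + R·V̇ + PEEP.
PIP = 465/58.1 + 17.9×1.2833 + 12 = 8.003 + 22.971 + 12 = 42.974 cmH2O.

43.0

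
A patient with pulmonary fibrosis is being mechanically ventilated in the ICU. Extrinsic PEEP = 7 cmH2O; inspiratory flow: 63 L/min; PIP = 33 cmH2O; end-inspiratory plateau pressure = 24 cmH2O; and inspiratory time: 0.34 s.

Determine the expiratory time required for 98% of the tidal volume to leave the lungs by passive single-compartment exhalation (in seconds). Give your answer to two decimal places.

0.70

Flow: 63 L/min ÷ 60 = 1.05 L/s.
Vt = flow × Ti = 1.05 L/s × 0.34 s × 1000 mL/L = 357.0 mL.
R = (PIP − Pplat)/V̇ = (33 − 24) / 1.05 = 9.0/1.05 = 8.571 cmH2O·s/L.
C = Vt/(Pplat − PEEP) = 357.0 / (24 − 7) = 357.0/17.0 = 21.0 mL/cmH2O.
τ = R × C = 8.571 × 0.021 L/cmH2O = 0.18 s.
t = −τ·ln(1 − 0.98) = −0.18·ln(0.02) = 0.7042 s.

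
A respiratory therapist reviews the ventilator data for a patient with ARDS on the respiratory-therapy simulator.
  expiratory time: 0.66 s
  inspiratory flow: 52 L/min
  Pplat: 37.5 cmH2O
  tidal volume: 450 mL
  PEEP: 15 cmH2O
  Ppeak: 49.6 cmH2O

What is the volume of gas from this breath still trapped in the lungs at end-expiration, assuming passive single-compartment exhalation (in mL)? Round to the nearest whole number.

Flow: 52 L/min ÷ 60 = 0.8667 L/s.
R = (PIP − Pplat)/V̇ = (49.6 − 37.5) / 0.8667 = 12.1/0.8667 = 13.961 cmH2O·s/L.
C = Vt/(Pplat − PEEP) = 450.0 / (37.5 − 15) = 450.0/22.5 = 20.0 mL/cmH2O.
τ = R × C = 13.961 × 0.02 L/cmH2O = 0.2792 s.
Fraction remaining = e^(−Te/τ) = e^(−0.66/0.2792) = 0.09405.
Trapped volume = 450.0 × 0.09405 = 42.323 mL.

42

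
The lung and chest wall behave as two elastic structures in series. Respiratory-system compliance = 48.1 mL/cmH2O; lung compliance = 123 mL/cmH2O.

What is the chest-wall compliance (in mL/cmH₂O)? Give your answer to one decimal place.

1/Ccw = 1/Crs − 1/CL.
1/Ccw = 1/48.1 − 1/123 = 0.01266.
Ccw = 78.989 mL/cmH2O.

79.0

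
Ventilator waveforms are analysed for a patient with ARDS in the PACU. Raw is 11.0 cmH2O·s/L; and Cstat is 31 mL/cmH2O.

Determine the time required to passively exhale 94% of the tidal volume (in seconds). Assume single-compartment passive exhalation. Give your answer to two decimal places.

τ = R × C = 11.0 × 31 mL/cmH2O = 11.0 × 0.031 L/cmH2O = 0.341 s.
Exhaled fraction f = 1 − e^(−t/τ) → t = −τ·ln(1 − f) = −0.341·ln(0.06) = 0.9594 s.

0.96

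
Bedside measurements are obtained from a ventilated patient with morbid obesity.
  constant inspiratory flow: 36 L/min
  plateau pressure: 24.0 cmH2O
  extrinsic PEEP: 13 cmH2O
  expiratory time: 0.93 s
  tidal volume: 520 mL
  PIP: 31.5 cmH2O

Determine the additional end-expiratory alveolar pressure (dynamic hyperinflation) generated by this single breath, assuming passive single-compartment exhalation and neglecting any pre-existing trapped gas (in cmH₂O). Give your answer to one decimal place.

Flow: 36 L/min ÷ 60 = 0.6 L/s.
R = (PIP − Pplat)/V̇ = (31.5 − 24.0) / 0.6 = 7.5/0.6 = 12.5 cmH2O·s/L.
C = Vt/(Pplat − PEEP) = 520.0 / (24.0 − 13) = 520.0/11.0 = 47.273 mL/cmH2O.
τ = R × C = 12.5 × 0.04727 L/cmH2O = 0.5909 s.
Fraction remaining = e^(−Te/τ) = e^(−0.93/0.5909) = 0.2072; trapped volume = 520.0 × 0.2072 = 107.74 mL.
Additional alveolar pressure from trapping ≈ V_trapped / C = 107.74 / 47.273 = 2.279 cmH2O.

2.3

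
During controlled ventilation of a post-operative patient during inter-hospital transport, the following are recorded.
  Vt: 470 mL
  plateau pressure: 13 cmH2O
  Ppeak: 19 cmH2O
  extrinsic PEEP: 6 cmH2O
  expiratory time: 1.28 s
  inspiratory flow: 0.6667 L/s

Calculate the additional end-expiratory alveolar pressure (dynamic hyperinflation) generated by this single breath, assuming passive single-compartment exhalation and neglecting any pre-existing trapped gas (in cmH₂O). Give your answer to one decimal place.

R = (PIP − Pplat)/V̇ = (19 − 13) / 0.6667 = 6.0/0.6667 = 9.0 cmH2O·s/L.
C = Vt/(Pplat − PEEP) = 470.0 / (13 − 6) = 470.0/7.0 = 67.143 mL/cmH2O.
τ = R × C = 9.0 × 0.06714 L/cmH2O = 0.6043 s.
Fraction remaining = e^(−Te/τ) = e^(−1.28/0.6043) = 0.1203; trapped volume = 470.0 × 0.1203 = 56.541 mL.
Additional alveolar pressure from trapping ≈ V_trapped / C = 56.541 / 67.143 = 0.8421 cmH2O.

0.8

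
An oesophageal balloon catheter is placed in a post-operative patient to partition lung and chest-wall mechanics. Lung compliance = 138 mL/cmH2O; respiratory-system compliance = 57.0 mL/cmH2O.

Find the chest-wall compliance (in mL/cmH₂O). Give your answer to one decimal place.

97.1

1/Ccw = 1/Crs − 1/CL.
1/Ccw = 1/57.0 − 1/138 = 0.0103.
Ccw = 97.087 mL/cmH2O.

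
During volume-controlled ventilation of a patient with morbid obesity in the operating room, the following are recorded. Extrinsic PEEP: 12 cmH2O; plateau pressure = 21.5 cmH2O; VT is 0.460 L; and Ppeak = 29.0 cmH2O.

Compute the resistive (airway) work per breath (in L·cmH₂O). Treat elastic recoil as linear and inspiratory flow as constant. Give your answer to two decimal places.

3.45

With constant inspiratory flow the resistive pressure is constant at PIP − Pplat = 29.0 − 21.5 = 7.5 cmH2O, so resistive work = 7.5 × 0.460 = 3.45 L·cmH2O.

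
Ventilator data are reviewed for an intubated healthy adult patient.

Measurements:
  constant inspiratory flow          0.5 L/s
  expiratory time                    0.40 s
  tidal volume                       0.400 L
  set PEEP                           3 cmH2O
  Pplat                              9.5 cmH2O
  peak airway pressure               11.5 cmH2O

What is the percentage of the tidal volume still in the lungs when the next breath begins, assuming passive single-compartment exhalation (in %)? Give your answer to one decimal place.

R = (PIP − Pplat)/V̇ = (11.5 − 9.5) / 0.5 = 2.0/0.5 = 4.0 cmH2O·s/L.
C = Vt/(Pplat − PEEP) = 400.0 / (9.5 − 3) = 400.0/6.5 = 61.538 mL/cmH2O.
τ = R × C = 4.0 × 0.06154 L/cmH2O = 0.2462 s.
Fraction remaining at end-expiration = e^(−Te/τ) = e^(−0.40/0.2462) = 0.197 → 19.7%.

19.7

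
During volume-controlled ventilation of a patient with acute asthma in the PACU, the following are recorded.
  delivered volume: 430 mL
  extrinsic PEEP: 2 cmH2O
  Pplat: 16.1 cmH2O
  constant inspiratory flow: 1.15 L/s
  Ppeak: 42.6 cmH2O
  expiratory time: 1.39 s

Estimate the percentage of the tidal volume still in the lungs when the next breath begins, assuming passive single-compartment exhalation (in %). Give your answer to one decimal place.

13.8

R = (PIP − Pplat)/V̇ = (42.6 − 16.1) / 1.15 = 26.5/1.15 = 23.043 cmH2O·s/L.
C = Vt/(Pplat − PEEP) = 430.0 / (16.1 − 2) = 430.0/14.1 = 30.496 mL/cmH2O.
τ = R × C = 23.043 × 0.0305 L/cmH2O = 0.7028 s.
Fraction remaining at end-expiration = e^(−Te/τ) = e^(−1.39/0.7028) = 0.1384 → 13.84%.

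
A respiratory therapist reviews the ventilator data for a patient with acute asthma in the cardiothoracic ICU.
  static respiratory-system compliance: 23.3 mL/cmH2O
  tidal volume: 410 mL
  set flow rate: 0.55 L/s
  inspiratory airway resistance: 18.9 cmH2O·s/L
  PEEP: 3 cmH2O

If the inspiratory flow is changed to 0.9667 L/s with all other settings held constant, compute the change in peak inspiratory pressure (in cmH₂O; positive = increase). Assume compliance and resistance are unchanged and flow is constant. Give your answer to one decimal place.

7.9

PIP = Vt/C + R·V̇ + PEEP (constant-flow equation of motion).
Only the resistive term changes: ΔPIP = R × ΔV̇ = 18.9 × (0.9667 − 0.55) = 18.9 × 0.4167 = 7.876 cmH2O.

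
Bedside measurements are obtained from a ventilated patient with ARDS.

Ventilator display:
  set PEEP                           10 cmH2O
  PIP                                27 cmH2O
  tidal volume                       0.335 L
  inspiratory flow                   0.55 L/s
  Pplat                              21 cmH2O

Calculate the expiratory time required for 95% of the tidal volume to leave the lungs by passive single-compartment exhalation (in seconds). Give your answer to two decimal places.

1.00

R = (PIP − Pplat)/V̇ = (27 − 21) / 0.55 = 6.0/0.55 = 10.909 cmH2O·s/L.
C = Vt/(Pplat − PEEP) = 335.0 / (21 − 10) = 335.0/11.0 = 30.455 mL/cmH2O.
τ = R × C = 10.909 × 0.03046 L/cmH2O = 0.3323 s.
t = −τ·ln(1 − 0.95) = −0.3323·ln(0.05) = 0.9955 s.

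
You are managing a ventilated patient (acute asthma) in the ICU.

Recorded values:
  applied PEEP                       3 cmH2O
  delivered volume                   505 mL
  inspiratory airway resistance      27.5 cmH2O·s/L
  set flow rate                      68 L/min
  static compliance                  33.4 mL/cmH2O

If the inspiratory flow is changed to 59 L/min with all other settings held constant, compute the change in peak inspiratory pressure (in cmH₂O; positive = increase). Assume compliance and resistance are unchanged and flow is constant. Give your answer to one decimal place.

-4.1

Flow: 68 L/min ÷ 60 = 1.1333 L/s.
New flow: 59 L/min ÷ 60 = 0.9833 L/s.
PIP = Vt/C + R·V̇ + PEEP (constant-flow equation of motion).
Only the resistive term changes: ΔPIP = R × ΔV̇ = 27.5 × (0.9833 − 1.1333) = 27.5 × -0.15 = -4.125 cmH2O.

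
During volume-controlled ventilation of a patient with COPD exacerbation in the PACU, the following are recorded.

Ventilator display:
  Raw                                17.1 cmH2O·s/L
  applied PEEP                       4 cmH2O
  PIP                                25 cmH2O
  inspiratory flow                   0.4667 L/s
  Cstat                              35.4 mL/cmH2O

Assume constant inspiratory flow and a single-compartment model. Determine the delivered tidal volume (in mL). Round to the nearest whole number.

461

Equation of motion (constant flow): PIP = Vt/C + R·V̇ + PEEP.
Vt/C = PIP − R·V̇ − PEEP = 25 − 7.981 − 4 = 13.019 cmH2O.
Vt = C × 13.019 = 35.4 × 13.019 = 460.87 mL.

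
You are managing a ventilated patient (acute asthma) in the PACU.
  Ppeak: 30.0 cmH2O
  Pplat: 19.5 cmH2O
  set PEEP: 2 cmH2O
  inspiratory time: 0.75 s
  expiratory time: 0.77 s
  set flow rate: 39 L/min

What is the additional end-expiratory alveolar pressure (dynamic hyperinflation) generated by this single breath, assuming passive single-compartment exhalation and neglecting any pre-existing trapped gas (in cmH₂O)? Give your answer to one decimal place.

Flow: 39 L/min ÷ 60 = 0.65 L/s.
Vt = flow × Ti = 0.65 L/s × 0.75 s × 1000 mL/L = 487.5 mL.
R = (PIP − Pplat)/V̇ = (30.0 − 19.5) / 0.65 = 10.5/0.65 = 16.154 cmH2O·s/L.
C = Vt/(Pplat − PEEP) = 487.5 / (19.5 − 2) = 487.5/17.5 = 27.857 mL/cmH2O.
τ = R × C = 16.154 × 0.02786 L/cmH2O = 0.4501 s.
Fraction remaining = e^(−Te/τ) = e^(−0.77/0.4501) = 0.1807; trapped volume = 487.5 × 0.1807 = 88.091 mL.
Additional alveolar pressure from trapping ≈ V_trapped / C = 88.091 / 27.857 = 3.162 cmH2O.

3.2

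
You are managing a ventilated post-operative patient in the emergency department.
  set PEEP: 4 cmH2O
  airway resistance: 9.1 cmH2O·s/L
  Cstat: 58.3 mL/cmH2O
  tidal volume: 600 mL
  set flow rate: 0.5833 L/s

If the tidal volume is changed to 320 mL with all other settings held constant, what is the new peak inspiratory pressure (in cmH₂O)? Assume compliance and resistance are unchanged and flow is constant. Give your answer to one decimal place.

PIP = Vt/C + R·V̇ + PEEP (constant-flow equation of motion).
Only the elastic term changes: ΔPIP = ΔVt / C = (320 − 600) / 58.3 = -4.803 cmH2O.
Original PIP = 600/58.3 + 9.1×0.5833 + 4 = 19.6 cmH2O; new PIP = 19.6 + (-4.803) = 14.797 cmH2O.

14.8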